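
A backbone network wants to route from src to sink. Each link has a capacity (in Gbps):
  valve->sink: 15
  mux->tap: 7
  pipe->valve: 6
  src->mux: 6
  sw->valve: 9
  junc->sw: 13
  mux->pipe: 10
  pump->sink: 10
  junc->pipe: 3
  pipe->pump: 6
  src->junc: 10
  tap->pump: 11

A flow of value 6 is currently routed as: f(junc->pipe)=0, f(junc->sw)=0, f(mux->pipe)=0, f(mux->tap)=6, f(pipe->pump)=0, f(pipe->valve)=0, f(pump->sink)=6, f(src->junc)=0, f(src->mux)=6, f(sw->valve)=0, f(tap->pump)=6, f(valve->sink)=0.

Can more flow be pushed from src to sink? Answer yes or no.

Yes

Residual path src->junc->pipe->pump->sink has bottleneck 3 > 0.
Pushing 3 along it raises the flow to 9, so the given flow is not maximum.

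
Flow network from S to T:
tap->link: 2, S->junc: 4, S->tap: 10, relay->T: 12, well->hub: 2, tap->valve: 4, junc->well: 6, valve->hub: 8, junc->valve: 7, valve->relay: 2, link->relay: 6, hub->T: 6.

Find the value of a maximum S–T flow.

10

Augment S->junc->well->hub->T: bottleneck 2. Total 2.
Augment S->junc->valve->hub->T: bottleneck 2. Total 4.
Augment S->tap->valve->hub->T: bottleneck 2. Total 6.
Augment S->tap->valve->relay->T: bottleneck 2. Total 8.
Augment S->tap->link->relay->T: bottleneck 2. Total 10.
No augmenting path remains in the residual graph.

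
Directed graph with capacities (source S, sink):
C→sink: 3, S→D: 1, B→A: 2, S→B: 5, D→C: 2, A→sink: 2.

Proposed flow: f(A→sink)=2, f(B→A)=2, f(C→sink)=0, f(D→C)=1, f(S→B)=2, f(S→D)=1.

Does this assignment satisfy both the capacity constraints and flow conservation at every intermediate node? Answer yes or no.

Conservation fails at C: inflow 1 ≠ outflow 0.

No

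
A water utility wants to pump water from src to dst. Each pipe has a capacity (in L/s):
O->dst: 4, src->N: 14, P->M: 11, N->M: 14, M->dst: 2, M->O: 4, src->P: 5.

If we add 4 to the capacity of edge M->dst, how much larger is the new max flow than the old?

4

Original max flow = 6.
After raising cap(M->dst), augmenting paths through that edge carry 4 more units.
New max flow = 10. Increase = 4.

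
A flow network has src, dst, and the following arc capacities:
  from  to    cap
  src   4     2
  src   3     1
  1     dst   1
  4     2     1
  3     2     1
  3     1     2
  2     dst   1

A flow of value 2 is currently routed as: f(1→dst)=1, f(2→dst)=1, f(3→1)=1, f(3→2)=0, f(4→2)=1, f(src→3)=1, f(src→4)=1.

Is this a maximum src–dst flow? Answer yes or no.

Yes

Residual reachable from src: {4, src}; dst is not reachable.
Saturated cut: src→3, 4→2 with total capacity 2 = current flow value. Flow is maximum.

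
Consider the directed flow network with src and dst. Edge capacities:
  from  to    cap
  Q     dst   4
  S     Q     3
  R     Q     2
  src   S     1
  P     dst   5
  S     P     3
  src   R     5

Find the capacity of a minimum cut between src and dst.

Max flow = 3 (via 2 augmenting paths).
In the residual at optimum, the set reachable from src is {R, src}.
Cut edges: src->S (cap 1), R->Q (cap 2). Sum = 3.

3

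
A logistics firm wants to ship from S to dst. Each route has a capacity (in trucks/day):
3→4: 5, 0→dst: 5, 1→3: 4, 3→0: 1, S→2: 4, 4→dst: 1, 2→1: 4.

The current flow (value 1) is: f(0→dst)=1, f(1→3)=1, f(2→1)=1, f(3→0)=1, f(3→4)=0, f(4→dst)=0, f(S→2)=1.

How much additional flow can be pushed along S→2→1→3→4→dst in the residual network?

Residual capacities along the path: S→2: 3, 2→1: 3, 1→3: 3, 3→4: 5, 4→dst: 1.
Minimum is 1.

1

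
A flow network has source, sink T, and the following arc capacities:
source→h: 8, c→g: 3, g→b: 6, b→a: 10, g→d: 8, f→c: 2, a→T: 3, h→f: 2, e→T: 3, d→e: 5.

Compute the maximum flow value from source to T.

2

Augment source→h→f→c→g→b→a→T: bottleneck 2. Total 2.
No augmenting path remains in the residual graph.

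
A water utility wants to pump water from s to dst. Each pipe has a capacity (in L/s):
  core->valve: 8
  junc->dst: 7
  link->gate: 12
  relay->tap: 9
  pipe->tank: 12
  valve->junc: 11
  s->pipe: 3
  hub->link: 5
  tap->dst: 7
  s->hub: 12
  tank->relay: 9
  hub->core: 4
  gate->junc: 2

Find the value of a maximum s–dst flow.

Augment s->pipe->tank->relay->tap->dst: bottleneck 3. Total 3.
Augment s->hub->core->valve->junc->dst: bottleneck 4. Total 7.
Augment s->hub->link->gate->junc->dst: bottleneck 2. Total 9.
No augmenting path remains in the residual graph.

9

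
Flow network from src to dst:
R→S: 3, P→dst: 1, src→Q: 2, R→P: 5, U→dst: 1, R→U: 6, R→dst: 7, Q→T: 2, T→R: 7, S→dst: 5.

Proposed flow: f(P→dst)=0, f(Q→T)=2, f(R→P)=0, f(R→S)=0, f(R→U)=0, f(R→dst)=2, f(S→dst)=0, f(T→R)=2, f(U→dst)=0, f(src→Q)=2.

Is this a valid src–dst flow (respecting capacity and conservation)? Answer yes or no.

Every edge has 0 ≤ f(e) ≤ cap(e).
At each intermediate node, inflow equals outflow.

Yes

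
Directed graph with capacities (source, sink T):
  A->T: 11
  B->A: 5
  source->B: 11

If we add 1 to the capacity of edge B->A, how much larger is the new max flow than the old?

1

Original max flow = 5.
After raising cap(B->A), augmenting paths through that edge carry 1 more unit.
New max flow = 6. Increase = 1.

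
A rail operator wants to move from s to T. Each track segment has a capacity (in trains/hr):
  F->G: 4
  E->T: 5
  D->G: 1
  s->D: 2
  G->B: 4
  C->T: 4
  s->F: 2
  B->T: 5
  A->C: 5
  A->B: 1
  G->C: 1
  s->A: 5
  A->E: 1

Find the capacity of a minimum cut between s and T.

Max flow = 8 (via 4 augmenting paths).
In the residual at optimum, the set reachable from s is {D, s}.
Cut edges: s->F (cap 2), s->A (cap 5), D->G (cap 1). Sum = 8.

8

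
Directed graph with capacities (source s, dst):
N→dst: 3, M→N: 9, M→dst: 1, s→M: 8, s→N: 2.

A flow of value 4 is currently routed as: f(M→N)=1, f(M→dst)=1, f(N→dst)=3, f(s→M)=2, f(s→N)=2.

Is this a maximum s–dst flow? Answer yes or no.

Yes

Residual reachable from s: {M, N, s}; dst is not reachable.
Saturated cut: M→dst, N→dst with total capacity 4 = current flow value. Flow is maximum.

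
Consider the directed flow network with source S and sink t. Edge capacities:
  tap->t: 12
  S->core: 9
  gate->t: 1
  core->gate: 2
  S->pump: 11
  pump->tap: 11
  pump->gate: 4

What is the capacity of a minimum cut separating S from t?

12

Max flow = 12 (via 2 augmenting paths).
In the residual at optimum, the set reachable from S is {S, core, gate}.
Cut edges: S->pump (cap 11), gate->t (cap 1). Sum = 12.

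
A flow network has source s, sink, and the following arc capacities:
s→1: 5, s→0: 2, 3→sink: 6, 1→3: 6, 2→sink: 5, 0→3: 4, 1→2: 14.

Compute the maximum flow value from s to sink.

7

Augment s→0→3→sink: bottleneck 2. Total 2.
Augment s→1→3→sink: bottleneck 4. Total 6.
Augment s→1→2→sink: bottleneck 1. Total 7.
No augmenting path remains in the residual graph.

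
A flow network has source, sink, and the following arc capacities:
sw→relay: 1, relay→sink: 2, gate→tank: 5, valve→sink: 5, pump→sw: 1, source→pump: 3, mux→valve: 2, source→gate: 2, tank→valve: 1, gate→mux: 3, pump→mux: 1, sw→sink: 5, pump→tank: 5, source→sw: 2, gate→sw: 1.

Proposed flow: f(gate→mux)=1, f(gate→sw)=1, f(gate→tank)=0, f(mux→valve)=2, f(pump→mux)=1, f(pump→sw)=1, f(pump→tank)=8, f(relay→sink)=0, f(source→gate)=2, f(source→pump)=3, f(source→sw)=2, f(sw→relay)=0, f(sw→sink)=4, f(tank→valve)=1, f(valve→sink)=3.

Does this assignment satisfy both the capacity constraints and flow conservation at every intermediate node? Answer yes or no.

No

Capacity violated on pump→tank: flow 8 > capacity 5.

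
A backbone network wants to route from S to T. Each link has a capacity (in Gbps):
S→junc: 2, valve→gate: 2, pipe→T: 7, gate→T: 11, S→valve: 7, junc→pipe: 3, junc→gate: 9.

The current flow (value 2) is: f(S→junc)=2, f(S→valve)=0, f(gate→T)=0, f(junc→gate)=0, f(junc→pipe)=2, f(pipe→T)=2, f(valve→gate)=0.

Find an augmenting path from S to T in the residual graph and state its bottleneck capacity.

S→valve→gate→T, bottleneck 2

Residual along S→valve→gate→T: S→valve: 7, valve→gate: 2, gate→T: 11.
Bottleneck = min = 2.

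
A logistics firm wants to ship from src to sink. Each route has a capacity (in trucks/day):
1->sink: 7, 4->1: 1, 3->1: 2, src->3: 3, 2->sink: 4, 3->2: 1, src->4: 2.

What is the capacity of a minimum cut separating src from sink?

4

Max flow = 4 (via 3 augmenting paths).
In the residual at optimum, the set reachable from src is {4, src}.
Cut edges: src->3 (cap 3), 4->1 (cap 1). Sum = 4.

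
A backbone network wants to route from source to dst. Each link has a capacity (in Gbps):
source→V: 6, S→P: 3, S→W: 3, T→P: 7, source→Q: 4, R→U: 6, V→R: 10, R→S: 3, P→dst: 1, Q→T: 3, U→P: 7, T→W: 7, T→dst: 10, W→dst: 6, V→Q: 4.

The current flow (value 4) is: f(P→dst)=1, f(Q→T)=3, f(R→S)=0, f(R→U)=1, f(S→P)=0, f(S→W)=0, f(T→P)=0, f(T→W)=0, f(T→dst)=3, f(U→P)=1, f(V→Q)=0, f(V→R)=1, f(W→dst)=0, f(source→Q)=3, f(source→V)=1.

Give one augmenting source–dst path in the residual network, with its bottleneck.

Residual along source→V→R→S→W→dst: source→V: 5, V→R: 9, R→S: 3, S→W: 3, W→dst: 6.
Bottleneck = min = 3.

source→V→R→S→W→dst, bottleneck 3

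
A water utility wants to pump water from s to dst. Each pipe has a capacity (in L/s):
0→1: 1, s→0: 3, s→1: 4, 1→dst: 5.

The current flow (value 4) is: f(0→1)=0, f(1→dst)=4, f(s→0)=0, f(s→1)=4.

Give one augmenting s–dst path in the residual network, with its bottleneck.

Residual along s→0→1→dst: s→0: 3, 0→1: 1, 1→dst: 1.
Bottleneck = min = 1.

s→0→1→dst, bottleneck 1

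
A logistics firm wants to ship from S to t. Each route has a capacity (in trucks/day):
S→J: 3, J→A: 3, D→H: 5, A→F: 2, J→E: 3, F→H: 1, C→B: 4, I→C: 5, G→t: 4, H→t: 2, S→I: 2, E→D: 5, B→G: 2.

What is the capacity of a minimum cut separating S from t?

4

Max flow = 4 (via 2 augmenting paths).
In the residual at optimum, the set reachable from S is {A, D, E, F, H, J, S}.
Cut edges: S→I (cap 2), H→t (cap 2). Sum = 4.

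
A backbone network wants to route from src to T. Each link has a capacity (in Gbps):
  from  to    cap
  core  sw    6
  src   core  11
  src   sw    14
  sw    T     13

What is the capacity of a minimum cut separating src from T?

Max flow = 13 (via 1 augmenting path).
In the residual at optimum, the set reachable from src is {core, src, sw}.
Cut edges: sw->T (cap 13). Sum = 13.

13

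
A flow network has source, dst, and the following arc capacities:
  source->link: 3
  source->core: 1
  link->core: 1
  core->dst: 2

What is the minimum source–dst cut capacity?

Max flow = 2 (via 2 augmenting paths).
In the residual at optimum, the set reachable from source is {link, source}.
Cut edges: source->core (cap 1), link->core (cap 1). Sum = 2.

2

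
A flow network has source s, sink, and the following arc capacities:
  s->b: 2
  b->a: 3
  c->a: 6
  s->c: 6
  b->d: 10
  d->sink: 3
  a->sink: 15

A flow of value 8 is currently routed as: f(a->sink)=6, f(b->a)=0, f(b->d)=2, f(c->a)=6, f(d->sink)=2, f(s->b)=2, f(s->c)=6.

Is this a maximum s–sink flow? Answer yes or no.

Yes

Residual reachable from s: {s}; sink is not reachable.
Saturated cut: s->b, s->c with total capacity 8 = current flow value. Flow is maximum.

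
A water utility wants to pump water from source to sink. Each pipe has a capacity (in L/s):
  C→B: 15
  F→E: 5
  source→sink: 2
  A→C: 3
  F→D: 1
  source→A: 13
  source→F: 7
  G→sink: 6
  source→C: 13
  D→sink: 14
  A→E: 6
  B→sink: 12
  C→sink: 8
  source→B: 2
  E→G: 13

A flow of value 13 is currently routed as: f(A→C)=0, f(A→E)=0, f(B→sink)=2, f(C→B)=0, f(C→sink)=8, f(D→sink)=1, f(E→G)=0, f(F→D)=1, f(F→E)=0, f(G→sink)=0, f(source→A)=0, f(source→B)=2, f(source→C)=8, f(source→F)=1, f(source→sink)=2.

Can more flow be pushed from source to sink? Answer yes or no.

Yes

Residual path source→C→B→sink has bottleneck 5 > 0.
Pushing 5 along it raises the flow to 18, so the given flow is not maximum.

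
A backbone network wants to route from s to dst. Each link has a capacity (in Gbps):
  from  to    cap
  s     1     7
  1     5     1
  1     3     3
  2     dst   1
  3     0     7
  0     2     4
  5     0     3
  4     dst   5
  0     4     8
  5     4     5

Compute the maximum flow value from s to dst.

4

Augment s->1->5->4->dst: bottleneck 1. Total 1.
Augment s->1->3->0->4->dst: bottleneck 3. Total 4.
No augmenting path remains in the residual graph.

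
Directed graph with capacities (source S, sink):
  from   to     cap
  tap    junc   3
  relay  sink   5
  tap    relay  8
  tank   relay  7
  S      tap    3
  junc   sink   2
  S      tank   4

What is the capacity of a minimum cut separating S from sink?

7

Max flow = 7 (via 3 augmenting paths).
In the residual at optimum, the set reachable from S is {S}.
Cut edges: S→tank (cap 4), S→tap (cap 3). Sum = 7.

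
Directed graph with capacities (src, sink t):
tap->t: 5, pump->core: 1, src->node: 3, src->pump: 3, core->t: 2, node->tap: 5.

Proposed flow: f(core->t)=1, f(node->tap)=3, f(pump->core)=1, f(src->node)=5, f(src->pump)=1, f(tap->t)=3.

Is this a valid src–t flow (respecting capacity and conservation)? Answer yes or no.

Capacity violated on src->node: flow 5 > capacity 3.

No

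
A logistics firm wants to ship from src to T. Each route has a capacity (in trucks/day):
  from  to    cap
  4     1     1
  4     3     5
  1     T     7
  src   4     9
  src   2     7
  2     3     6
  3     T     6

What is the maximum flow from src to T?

Augment src->4->1->T: bottleneck 1. Total 1.
Augment src->4->3->T: bottleneck 5. Total 6.
Augment src->2->3->T: bottleneck 1. Total 7.
No augmenting path remains in the residual graph.

7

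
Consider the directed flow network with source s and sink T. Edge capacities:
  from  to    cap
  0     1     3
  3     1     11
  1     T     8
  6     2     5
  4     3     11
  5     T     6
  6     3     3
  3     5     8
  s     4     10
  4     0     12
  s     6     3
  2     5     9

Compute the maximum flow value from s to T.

13

Augment s->6->2->5->T: bottleneck 3. Total 3.
Augment s->4->3->5->T: bottleneck 3. Total 6.
Augment s->4->3->1->T: bottleneck 7. Total 13.
No augmenting path remains in the residual graph.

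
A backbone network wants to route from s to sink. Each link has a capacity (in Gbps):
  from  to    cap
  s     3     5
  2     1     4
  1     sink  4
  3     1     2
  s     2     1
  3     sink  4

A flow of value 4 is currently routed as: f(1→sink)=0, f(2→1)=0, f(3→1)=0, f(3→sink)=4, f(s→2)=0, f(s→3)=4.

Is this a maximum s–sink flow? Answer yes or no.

Residual path s→3→1→sink has bottleneck 1 > 0.
Pushing 1 along it raises the flow to 5, so the given flow is not maximum.

No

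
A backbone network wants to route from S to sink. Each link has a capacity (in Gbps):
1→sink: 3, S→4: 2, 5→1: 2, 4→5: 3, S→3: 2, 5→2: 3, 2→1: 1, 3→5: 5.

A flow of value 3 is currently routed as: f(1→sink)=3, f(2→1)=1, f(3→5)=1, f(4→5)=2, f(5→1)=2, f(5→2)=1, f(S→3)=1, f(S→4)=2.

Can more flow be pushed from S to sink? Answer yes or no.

No

Residual reachable from S: {2, 3, 4, 5, S}; sink is not reachable.
Saturated cut: 5→1, 2→1 with total capacity 3 = current flow value. Flow is maximum.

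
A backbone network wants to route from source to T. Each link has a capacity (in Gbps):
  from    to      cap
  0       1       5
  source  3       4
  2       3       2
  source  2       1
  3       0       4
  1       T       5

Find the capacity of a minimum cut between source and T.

Max flow = 4 (via 1 augmenting path).
In the residual at optimum, the set reachable from source is {2, 3, source}.
Cut edges: 3→0 (cap 4). Sum = 4.

4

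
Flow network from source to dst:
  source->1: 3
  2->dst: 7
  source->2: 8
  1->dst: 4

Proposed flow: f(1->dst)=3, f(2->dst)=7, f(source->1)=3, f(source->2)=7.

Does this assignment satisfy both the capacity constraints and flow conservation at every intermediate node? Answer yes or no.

Every edge has 0 ≤ f(e) ≤ cap(e).
At each intermediate node, inflow equals outflow.

Yes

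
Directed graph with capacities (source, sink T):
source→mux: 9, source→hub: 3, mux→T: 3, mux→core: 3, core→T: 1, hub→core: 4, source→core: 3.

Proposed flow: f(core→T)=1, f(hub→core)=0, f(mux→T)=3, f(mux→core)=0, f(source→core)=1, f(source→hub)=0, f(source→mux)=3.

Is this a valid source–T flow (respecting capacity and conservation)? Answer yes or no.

Yes

Every edge has 0 ≤ f(e) ≤ cap(e).
At each intermediate node, inflow equals outflow.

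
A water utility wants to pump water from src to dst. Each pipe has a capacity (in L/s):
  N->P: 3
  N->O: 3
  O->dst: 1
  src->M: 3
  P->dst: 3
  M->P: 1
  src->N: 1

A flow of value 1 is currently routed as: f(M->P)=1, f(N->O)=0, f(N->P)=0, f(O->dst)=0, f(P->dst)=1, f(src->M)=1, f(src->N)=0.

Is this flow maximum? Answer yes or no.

No

Residual path src->N->P->dst has bottleneck 1 > 0.
Pushing 1 along it raises the flow to 2, so the given flow is not maximum.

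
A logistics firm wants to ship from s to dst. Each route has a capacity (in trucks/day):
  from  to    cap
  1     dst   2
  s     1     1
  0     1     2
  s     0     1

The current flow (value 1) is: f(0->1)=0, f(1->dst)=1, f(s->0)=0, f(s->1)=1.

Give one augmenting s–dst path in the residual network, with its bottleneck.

s->0->1->dst, bottleneck 1

Residual along s->0->1->dst: s->0: 1, 0->1: 2, 1->dst: 1.
Bottleneck = min = 1.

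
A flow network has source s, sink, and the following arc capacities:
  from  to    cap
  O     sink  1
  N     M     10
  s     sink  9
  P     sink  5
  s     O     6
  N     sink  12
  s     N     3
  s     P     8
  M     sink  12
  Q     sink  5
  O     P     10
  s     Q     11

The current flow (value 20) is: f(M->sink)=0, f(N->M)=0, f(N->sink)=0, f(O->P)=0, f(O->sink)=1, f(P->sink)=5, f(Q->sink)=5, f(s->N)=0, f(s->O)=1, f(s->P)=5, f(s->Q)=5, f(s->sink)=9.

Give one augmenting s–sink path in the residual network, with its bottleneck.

Residual along s->N->sink: s->N: 3, N->sink: 12.
Bottleneck = min = 3.

s->N->sink, bottleneck 3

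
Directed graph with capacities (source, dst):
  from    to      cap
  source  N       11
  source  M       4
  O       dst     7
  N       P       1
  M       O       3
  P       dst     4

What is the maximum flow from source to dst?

4

Augment source→N→P→dst: bottleneck 1. Total 1.
Augment source→M→O→dst: bottleneck 3. Total 4.
No augmenting path remains in the residual graph.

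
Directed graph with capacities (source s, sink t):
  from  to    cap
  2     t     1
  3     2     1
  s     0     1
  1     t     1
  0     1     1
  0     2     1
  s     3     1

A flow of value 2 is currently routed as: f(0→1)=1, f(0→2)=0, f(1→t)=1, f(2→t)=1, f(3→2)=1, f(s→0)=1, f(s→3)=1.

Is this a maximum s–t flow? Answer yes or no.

Yes

Residual reachable from s: {s}; t is not reachable.
Saturated cut: s→3, s→0 with total capacity 2 = current flow value. Flow is maximum.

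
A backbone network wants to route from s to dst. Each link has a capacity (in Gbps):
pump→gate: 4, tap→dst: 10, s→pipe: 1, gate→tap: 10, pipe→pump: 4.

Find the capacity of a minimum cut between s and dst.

1

Max flow = 1 (via 1 augmenting path).
In the residual at optimum, the set reachable from s is {s}.
Cut edges: s→pipe (cap 1). Sum = 1.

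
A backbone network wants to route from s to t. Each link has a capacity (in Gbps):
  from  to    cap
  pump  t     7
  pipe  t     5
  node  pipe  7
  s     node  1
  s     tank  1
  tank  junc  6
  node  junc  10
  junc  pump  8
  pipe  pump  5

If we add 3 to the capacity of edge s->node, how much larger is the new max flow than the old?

Original max flow = 2.
After raising cap(s->node), augmenting paths through that edge carry 3 more units.
New max flow = 5. Increase = 3.

3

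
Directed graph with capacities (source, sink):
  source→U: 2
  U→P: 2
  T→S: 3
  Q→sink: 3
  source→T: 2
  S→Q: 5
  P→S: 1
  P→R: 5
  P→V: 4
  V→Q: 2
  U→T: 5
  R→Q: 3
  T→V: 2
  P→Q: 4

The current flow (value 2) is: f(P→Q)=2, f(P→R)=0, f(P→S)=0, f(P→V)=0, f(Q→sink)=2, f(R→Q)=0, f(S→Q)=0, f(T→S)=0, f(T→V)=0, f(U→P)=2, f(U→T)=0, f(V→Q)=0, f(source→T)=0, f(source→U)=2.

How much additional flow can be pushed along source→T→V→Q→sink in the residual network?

Residual capacities along the path: source→T: 2, T→V: 2, V→Q: 2, Q→sink: 1.
Minimum is 1.

1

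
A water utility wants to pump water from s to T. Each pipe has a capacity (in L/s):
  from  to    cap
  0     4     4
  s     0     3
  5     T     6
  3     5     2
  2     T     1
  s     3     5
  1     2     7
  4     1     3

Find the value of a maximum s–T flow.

Augment s→3→5→T: bottleneck 2. Total 2.
Augment s→0→4→1→2→T: bottleneck 1. Total 3.
No augmenting path remains in the residual graph.

3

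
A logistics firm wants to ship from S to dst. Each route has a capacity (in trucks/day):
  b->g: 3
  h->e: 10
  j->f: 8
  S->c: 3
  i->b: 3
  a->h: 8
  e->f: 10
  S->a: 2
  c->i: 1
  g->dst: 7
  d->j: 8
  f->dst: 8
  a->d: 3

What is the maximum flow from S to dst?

3

Augment S->c->i->b->g->dst: bottleneck 1. Total 1.
Augment S->a->h->e->f->dst: bottleneck 2. Total 3.
No augmenting path remains in the residual graph.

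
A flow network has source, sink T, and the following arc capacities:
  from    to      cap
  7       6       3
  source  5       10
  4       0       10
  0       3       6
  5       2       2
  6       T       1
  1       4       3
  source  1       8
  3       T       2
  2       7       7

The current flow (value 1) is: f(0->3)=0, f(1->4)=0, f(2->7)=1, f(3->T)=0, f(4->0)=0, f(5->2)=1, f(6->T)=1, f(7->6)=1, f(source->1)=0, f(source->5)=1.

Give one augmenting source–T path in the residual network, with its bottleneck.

Residual along source->1->4->0->3->T: source->1: 8, 1->4: 3, 4->0: 10, 0->3: 6, 3->T: 2.
Bottleneck = min = 2.

source->1->4->0->3->T, bottleneck 2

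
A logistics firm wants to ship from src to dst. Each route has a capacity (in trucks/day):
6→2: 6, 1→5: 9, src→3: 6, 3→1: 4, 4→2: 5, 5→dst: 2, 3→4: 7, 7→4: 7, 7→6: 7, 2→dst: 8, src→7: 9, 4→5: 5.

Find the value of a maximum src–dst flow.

Augment src→3→1→5→dst: bottleneck 2. Total 2.
Augment src→3→4→2→dst: bottleneck 4. Total 6.
Augment src→7→4→2→dst: bottleneck 1. Total 7.
Augment src→7→6→2→dst: bottleneck 3. Total 10.
No augmenting path remains in the residual graph.

10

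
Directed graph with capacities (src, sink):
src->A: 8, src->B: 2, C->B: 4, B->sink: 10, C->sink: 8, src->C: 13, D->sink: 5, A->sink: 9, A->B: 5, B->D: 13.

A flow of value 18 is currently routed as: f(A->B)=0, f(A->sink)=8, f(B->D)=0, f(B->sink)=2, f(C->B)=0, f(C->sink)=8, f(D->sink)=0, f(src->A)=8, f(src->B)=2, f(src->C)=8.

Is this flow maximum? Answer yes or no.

Residual path src->C->B->sink has bottleneck 4 > 0.
Pushing 4 along it raises the flow to 22, so the given flow is not maximum.

No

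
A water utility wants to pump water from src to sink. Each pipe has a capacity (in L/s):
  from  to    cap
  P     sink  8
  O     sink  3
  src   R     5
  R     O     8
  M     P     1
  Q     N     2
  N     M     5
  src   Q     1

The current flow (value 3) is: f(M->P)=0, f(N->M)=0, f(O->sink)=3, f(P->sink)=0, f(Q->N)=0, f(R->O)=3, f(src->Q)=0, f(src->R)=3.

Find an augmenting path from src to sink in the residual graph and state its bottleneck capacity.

Residual along src->Q->N->M->P->sink: src->Q: 1, Q->N: 2, N->M: 5, M->P: 1, P->sink: 8.
Bottleneck = min = 1.

src->Q->N->M->P->sink, bottleneck 1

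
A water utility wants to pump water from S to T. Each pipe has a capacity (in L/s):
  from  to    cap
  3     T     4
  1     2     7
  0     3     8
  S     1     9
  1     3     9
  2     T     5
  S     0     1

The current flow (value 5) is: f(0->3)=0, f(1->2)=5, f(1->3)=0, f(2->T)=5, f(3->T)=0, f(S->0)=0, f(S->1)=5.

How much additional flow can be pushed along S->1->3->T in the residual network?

Residual capacities along the path: S->1: 4, 1->3: 9, 3->T: 4.
Minimum is 4.

4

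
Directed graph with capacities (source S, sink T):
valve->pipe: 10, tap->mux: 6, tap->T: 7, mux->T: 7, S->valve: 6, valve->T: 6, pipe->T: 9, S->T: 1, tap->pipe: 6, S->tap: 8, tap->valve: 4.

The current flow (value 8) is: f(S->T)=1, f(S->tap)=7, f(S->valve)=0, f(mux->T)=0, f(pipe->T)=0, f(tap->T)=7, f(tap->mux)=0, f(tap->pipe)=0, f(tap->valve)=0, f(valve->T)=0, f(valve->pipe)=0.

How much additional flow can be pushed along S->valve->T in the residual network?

6

Residual capacities along the path: S->valve: 6, valve->T: 6.
Minimum is 6.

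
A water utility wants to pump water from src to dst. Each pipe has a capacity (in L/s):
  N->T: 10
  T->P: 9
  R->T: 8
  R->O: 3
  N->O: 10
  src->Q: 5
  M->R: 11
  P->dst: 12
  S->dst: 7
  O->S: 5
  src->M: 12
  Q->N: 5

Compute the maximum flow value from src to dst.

14

Augment src->M->R->O->S->dst: bottleneck 3. Total 3.
Augment src->M->R->T->P->dst: bottleneck 8. Total 11.
Augment src->Q->N->O->S->dst: bottleneck 2. Total 13.
Augment src->Q->N->T->P->dst: bottleneck 1. Total 14.
No augmenting path remains in the residual graph.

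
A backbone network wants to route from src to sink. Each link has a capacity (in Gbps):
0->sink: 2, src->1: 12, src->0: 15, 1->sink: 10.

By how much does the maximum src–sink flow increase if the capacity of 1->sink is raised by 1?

Original max flow = 12.
After raising cap(1->sink), augmenting paths through that edge carry 1 more unit.
New max flow = 13. Increase = 1.

1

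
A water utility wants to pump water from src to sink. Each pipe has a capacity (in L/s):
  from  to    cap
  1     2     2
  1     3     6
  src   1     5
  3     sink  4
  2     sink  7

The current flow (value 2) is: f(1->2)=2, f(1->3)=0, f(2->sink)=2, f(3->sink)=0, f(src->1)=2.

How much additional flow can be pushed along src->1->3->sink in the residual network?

3

Residual capacities along the path: src->1: 3, 1->3: 6, 3->sink: 4.
Minimum is 3.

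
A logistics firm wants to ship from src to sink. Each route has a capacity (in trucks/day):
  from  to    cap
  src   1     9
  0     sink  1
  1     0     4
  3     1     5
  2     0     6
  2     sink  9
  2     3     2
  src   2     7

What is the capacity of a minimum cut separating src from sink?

Max flow = 8 (via 2 augmenting paths).
In the residual at optimum, the set reachable from src is {0, 1, src}.
Cut edges: src->2 (cap 7), 0->sink (cap 1). Sum = 8.

8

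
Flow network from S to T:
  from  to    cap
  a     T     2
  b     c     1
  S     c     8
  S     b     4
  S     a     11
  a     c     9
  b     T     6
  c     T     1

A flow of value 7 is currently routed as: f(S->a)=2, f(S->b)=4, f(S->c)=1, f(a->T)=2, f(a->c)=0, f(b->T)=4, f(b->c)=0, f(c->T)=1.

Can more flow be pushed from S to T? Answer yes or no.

No

Residual reachable from S: {S, a, c}; T is not reachable.
Saturated cut: S->b, a->T, c->T with total capacity 7 = current flow value. Flow is maximum.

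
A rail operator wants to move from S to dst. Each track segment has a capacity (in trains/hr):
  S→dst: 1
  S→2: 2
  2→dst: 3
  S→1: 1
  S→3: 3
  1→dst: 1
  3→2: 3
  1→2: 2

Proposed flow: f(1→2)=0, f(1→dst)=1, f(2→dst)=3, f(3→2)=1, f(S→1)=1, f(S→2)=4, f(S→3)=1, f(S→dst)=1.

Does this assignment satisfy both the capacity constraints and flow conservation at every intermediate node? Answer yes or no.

No

Capacity violated on S→2: flow 4 > capacity 2.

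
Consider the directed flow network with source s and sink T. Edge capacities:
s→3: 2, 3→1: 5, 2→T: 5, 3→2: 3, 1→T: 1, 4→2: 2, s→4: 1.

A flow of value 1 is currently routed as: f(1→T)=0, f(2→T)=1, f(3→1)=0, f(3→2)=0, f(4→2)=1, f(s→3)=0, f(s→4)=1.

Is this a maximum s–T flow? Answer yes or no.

Residual path s→3→2→T has bottleneck 2 > 0.
Pushing 2 along it raises the flow to 3, so the given flow is not maximum.

No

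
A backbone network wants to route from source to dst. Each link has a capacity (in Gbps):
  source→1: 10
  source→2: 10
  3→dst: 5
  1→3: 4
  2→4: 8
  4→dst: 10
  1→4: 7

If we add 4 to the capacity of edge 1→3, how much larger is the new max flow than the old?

1

Original max flow = 14.
After raising cap(1→3), augmenting paths through that edge carry 1 more unit.
New max flow = 15. Increase = 1.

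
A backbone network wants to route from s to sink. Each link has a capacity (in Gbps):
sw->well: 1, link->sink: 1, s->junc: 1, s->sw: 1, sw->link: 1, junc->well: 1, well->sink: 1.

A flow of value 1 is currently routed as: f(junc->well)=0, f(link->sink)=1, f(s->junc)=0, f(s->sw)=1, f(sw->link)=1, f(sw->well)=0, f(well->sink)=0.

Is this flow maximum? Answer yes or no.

No

Residual path s->junc->well->sink has bottleneck 1 > 0.
Pushing 1 along it raises the flow to 2, so the given flow is not maximum.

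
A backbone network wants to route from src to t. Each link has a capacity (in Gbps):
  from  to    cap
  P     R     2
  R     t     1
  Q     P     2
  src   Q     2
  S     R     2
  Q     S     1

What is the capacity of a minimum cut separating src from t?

1

Max flow = 1 (via 1 augmenting path).
In the residual at optimum, the set reachable from src is {P, Q, R, S, src}.
Cut edges: R->t (cap 1). Sum = 1.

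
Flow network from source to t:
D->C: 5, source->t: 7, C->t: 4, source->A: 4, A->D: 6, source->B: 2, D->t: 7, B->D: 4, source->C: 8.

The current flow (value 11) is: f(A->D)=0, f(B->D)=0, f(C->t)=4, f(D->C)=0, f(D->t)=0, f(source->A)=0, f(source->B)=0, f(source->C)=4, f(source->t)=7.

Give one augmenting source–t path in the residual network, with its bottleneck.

Residual along source->B->D->t: source->B: 2, B->D: 4, D->t: 7.
Bottleneck = min = 2.

source->B->D->t, bottleneck 2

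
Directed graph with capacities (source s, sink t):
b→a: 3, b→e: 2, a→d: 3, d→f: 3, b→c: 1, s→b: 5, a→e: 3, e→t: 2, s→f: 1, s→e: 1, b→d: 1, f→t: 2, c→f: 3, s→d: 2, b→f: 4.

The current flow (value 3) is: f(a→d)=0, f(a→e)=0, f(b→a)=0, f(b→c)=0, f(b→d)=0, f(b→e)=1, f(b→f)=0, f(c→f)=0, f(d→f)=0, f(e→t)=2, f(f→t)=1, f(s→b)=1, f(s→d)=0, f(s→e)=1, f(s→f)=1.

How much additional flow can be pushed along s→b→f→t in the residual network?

1

Residual capacities along the path: s→b: 4, b→f: 4, f→t: 1.
Minimum is 1.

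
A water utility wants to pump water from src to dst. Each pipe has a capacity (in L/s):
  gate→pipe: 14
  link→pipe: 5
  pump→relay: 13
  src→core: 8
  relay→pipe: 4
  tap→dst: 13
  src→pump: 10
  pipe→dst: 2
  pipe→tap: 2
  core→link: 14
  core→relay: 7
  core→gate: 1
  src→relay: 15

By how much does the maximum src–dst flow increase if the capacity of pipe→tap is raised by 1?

1

Original max flow = 4.
After raising cap(pipe→tap), augmenting paths through that edge carry 1 more unit.
New max flow = 5. Increase = 1.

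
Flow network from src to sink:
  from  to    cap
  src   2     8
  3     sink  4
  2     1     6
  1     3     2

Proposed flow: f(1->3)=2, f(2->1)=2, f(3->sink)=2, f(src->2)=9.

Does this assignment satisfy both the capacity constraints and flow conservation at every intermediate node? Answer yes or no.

No

Capacity violated on src->2: flow 9 > capacity 8.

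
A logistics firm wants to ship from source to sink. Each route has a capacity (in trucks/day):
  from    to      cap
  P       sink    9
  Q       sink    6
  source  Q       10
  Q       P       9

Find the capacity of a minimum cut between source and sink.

10

Max flow = 10 (via 2 augmenting paths).
In the residual at optimum, the set reachable from source is {source}.
Cut edges: source->Q (cap 10). Sum = 10.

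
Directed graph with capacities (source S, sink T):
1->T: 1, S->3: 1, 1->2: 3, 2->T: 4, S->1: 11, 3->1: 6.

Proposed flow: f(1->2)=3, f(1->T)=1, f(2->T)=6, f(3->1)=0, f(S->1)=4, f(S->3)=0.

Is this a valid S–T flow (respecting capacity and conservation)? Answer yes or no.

Capacity violated on 2->T: flow 6 > capacity 4.

No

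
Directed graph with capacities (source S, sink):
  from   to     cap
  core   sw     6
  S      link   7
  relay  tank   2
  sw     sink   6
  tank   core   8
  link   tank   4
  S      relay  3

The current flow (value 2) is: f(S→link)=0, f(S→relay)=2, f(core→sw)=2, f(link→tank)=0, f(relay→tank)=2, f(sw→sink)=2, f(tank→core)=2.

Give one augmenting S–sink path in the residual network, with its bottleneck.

Residual along S→link→tank→core→sw→sink: S→link: 7, link→tank: 4, tank→core: 6, core→sw: 4, sw→sink: 4.
Bottleneck = min = 4.

S→link→tank→core→sw→sink, bottleneck 4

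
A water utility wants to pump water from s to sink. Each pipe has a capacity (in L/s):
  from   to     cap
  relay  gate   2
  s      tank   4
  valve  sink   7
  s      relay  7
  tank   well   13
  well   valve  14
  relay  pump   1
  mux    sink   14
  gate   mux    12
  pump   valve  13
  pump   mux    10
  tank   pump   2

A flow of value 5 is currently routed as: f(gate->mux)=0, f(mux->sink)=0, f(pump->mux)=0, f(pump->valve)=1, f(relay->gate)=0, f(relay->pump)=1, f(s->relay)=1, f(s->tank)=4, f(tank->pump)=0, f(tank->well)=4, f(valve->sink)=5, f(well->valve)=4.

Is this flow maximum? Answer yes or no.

Residual path s->relay->gate->mux->sink has bottleneck 2 > 0.
Pushing 2 along it raises the flow to 7, so the given flow is not maximum.

No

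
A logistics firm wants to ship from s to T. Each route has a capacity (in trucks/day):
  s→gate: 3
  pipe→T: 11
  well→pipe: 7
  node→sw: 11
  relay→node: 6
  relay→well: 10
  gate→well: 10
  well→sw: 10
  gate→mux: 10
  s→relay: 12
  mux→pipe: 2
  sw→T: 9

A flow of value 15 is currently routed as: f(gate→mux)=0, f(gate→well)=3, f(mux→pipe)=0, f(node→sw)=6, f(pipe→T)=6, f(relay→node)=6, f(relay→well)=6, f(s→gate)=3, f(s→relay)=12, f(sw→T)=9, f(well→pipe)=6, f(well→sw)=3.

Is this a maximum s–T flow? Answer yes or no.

Yes

Residual reachable from s: {s}; T is not reachable.
Saturated cut: s→relay, s→gate with total capacity 15 = current flow value. Flow is maximum.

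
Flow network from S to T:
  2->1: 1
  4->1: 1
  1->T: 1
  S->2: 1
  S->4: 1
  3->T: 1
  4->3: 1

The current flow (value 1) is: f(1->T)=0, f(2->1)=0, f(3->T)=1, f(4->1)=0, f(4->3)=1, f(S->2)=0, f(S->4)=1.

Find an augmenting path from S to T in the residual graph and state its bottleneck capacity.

Residual along S->2->1->T: S->2: 1, 2->1: 1, 1->T: 1.
Bottleneck = min = 1.

S->2->1->T, bottleneck 1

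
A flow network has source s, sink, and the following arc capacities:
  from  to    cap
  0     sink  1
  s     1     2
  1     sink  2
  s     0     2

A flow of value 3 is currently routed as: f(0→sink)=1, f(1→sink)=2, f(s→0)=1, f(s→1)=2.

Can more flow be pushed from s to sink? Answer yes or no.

Residual reachable from s: {0, s}; sink is not reachable.
Saturated cut: s→1, 0→sink with total capacity 3 = current flow value. Flow is maximum.

No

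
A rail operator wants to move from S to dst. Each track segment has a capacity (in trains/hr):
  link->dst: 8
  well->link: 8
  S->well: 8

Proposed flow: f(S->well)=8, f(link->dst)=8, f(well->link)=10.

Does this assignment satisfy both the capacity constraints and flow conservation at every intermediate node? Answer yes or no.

No

Capacity violated on well->link: flow 10 > capacity 8.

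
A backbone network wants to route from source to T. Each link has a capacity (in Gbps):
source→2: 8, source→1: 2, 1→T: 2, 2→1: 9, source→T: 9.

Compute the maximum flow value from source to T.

11

Augment source→T: bottleneck 9. Total 9.
Augment source→1→T: bottleneck 2. Total 11.
No augmenting path remains in the residual graph.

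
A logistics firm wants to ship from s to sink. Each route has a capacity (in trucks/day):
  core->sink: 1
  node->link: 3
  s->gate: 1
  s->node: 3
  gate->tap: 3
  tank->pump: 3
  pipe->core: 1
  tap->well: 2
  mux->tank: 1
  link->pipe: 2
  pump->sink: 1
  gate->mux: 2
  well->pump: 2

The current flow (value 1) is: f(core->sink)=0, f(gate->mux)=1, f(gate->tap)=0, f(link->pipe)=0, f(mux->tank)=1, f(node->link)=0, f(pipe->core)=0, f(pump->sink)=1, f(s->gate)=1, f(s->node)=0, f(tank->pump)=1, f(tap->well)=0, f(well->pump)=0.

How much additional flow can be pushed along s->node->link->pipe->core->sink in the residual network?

Residual capacities along the path: s->node: 3, node->link: 3, link->pipe: 2, pipe->core: 1, core->sink: 1.
Minimum is 1.

1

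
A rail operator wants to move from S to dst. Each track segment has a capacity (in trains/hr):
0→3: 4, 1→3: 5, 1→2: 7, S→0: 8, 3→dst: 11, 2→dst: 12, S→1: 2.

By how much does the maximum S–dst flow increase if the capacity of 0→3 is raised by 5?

4

Original max flow = 6.
After raising cap(0→3), augmenting paths through that edge carry 4 more units.
New max flow = 10. Increase = 4.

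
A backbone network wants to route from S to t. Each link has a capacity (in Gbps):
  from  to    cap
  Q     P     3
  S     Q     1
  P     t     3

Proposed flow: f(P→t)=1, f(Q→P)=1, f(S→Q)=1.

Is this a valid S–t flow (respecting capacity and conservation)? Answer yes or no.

Yes

Every edge has 0 ≤ f(e) ≤ cap(e).
At each intermediate node, inflow equals outflow.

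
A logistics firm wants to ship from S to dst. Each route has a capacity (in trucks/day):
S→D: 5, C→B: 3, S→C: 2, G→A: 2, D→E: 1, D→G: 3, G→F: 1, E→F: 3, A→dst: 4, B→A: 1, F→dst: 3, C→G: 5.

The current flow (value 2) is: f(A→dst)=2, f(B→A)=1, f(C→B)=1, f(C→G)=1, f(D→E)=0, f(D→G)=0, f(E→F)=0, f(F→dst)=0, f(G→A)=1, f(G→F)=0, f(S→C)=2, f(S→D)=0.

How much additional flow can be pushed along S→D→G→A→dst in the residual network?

Residual capacities along the path: S→D: 5, D→G: 3, G→A: 1, A→dst: 2.
Minimum is 1.

1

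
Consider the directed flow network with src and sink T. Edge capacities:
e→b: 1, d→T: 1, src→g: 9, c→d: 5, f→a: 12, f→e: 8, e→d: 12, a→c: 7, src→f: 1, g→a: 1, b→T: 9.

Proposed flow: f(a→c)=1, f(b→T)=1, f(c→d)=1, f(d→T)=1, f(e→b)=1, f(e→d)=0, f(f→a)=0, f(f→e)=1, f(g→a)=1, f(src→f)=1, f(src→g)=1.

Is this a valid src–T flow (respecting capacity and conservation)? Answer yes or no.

Every edge has 0 ≤ f(e) ≤ cap(e).
At each intermediate node, inflow equals outflow.

Yes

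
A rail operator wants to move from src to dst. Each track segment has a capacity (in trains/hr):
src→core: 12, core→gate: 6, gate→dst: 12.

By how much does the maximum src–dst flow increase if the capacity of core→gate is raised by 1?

1

Original max flow = 6.
After raising cap(core→gate), augmenting paths through that edge carry 1 more unit.
New max flow = 7. Increase = 1.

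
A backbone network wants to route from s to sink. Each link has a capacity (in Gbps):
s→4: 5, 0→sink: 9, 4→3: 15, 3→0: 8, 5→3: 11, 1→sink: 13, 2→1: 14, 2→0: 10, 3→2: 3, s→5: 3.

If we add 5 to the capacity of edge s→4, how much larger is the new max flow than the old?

Original max flow = 8.
After raising cap(s→4), augmenting paths through that edge carry 3 more units.
New max flow = 11. Increase = 3.

3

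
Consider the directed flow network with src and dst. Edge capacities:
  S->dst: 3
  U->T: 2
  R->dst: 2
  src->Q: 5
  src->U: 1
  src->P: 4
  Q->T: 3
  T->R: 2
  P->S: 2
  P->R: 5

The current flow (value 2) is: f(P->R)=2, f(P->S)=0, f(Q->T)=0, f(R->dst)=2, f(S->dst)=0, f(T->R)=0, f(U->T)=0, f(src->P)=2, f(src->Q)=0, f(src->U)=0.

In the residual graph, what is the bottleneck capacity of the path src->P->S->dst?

Residual capacities along the path: src->P: 2, P->S: 2, S->dst: 3.
Minimum is 2.

2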